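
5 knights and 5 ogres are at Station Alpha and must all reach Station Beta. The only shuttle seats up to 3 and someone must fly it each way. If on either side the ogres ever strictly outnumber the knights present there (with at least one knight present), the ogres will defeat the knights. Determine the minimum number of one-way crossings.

Counting alone: each trip to Station Beta takes at most 3 across and each return brings at least 1 back, so after t trips out (and t−1 returns) at most 3t − (t−1) of the 10 are across; that first reaches 10 at t = 5, so at least 9 crossings are needed.
The safety rule pushes this higher. Following every safe sequence of crossings, the most of the 10 that can be at Station Beta as the shuttle arrives there on crossing 9 is 9 — never all 10.
So no plan with fewer than 11 crossings exists, and this one achieves 11:
1. 2 ogres → Station Beta.  (Station Alpha: 5K 3O; Station Beta: 0K 2O)
2. 1 ogre ← Station Alpha.  (Station Alpha: 5K 4O; Station Beta: 0K 1O)
3. 3 ogres → Station Beta.  (Station Alpha: 5K 1O; Station Beta: 0K 4O)
4. 1 ogre ← Station Alpha.  (Station Alpha: 5K 2O; Station Beta: 0K 3O)
5. 3 knights → Station Beta.  (Station Alpha: 2K 2O; Station Beta: 3K 3O)
6. 1 knight and 1 ogre ← Station Alpha.  (Station Alpha: 3K 3O; Station Beta: 2K 2O)
7. 3 knights → Station Beta.  (Station Alpha: 0K 3O; Station Beta: 5K 2O)
8. 1 ogre ← Station Alpha.  (Station Alpha: 0K 4O; Station Beta: 5K 1O)
9. 2 ogres → Station Beta.  (Station Alpha: 0K 2O; Station Beta: 5K 3O)
10. 1 ogre ← Station Alpha.  (Station Alpha: 0K 3O; Station Beta: 5K 2O)
11. 3 ogres → Station Beta.  (Station Alpha: 0K 0O; Station Beta: 5K 5O)

11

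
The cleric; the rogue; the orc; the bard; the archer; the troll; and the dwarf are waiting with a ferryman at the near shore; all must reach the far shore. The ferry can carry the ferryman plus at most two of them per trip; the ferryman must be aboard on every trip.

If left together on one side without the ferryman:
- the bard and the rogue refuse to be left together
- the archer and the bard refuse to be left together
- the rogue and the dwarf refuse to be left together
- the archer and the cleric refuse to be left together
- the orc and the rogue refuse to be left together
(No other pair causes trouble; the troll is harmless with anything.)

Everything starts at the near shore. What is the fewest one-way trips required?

9

Counting alone: the ferryman can take at most 2 across per trip to the far shore, so moving all 7 needs at least 4 loaded trips out, with a return between consecutive ones — at least 7 crossings.
The safety rule pushes this higher. Following every safe sequence of crossings, the most of the 7 that can be at the far shore as the ferry arrives there on crossing 7 is 6 — never all 7.
So no plan with fewer than 9 crossings exists, and this one achieves 9:
1. Ferryman goes to the far shore with the archer and the rogue.
2. Ferryman goes back to the near shore alone.
3. Ferryman goes to the far shore with the cleric.
4. Ferryman goes back to the near shore with the archer.
5. Ferryman goes to the far shore with the bard and the orc.
6. Ferryman goes back to the near shore with the rogue.
7. Ferryman goes to the far shore with the dwarf and the troll.
8. Ferryman goes back to the near shore alone.
9. Ferryman goes to the far shore with the archer and the rogue.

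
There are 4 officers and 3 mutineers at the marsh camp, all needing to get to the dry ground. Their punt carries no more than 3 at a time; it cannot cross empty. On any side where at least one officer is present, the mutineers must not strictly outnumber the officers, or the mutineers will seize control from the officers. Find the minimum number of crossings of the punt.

5

Counting alone: each trip to the dry ground takes at most 3 across and each return brings at least 1 back, so after t trips out (and t−1 returns) at most 3t − (t−1) of the 7 are across; that first reaches 7 at t = 3, so at least 5 crossings are needed.
The plan below uses exactly 5 crossings, so it is optimal:
1. 3 mutineers → the dry ground.  (the marsh camp: 4O 0M; the dry ground: 0O 3M)
2. 1 mutineer ← the marsh camp.  (the marsh camp: 4O 1M; the dry ground: 0O 2M)
3. 3 officers → the dry ground.  (the marsh camp: 1O 1M; the dry ground: 3O 2M)
4. 1 officer ← the marsh camp.  (the marsh camp: 2O 1M; the dry ground: 2O 2M)
5. 2 officers and 1 mutineer → the dry ground.  (the marsh camp: 0O 0M; the dry ground: 4O 3M)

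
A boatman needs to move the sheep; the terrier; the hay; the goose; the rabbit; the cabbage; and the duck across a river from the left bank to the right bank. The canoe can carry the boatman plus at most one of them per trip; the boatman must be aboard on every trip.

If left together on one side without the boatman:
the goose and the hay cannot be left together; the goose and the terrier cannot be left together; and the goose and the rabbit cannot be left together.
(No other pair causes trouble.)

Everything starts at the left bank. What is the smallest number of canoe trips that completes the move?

impossible

Following every safe sequence of crossings from the start, the most of the 7 that can be at the right bank as the canoe arrives there on crossings 1, 3, 5, 7, 9 is 1, 2, 3, 4, 5 respectively; the best ever achieved is 5 of 7.
From crossing 11 on, no configuration arises that was not already reachable earlier: only 72 distinct safe configurations (who is on which side, and where the canoe is) can ever be reached, none of them has everyone across, and every continuation just revisits them. So no valid plan exists.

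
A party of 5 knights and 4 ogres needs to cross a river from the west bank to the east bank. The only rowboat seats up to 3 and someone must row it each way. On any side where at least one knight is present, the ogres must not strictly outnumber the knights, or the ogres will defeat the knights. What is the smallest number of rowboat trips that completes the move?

7

Counting alone: each trip to the east bank takes at most 3 across and each return brings at least 1 back, so after t trips out (and t−1 returns) at most 3t − (t−1) of the 9 are across; that first reaches 9 at t = 4, so at least 7 crossings are needed.
The plan below uses exactly 7 crossings, so it is optimal:
1. 3 ogres → the east bank.  (the west bank: 5K 1O; the east bank: 0K 3O)
2. 1 ogre ← the west bank.  (the west bank: 5K 2O; the east bank: 0K 2O)
3. 3 knights → the east bank.  (the west bank: 2K 2O; the east bank: 3K 2O)
4. 1 knight ← the west bank.  (the west bank: 3K 2O; the east bank: 2K 2O)
5. 2 knights and 1 ogre → the east bank.  (the west bank: 1K 1O; the east bank: 4K 3O)
6. 1 knight ← the west bank.  (the west bank: 2K 1O; the east bank: 3K 3O)
7. 2 knights and 1 ogre → the east bank.  (the west bank: 0K 0O; the east bank: 5K 4O)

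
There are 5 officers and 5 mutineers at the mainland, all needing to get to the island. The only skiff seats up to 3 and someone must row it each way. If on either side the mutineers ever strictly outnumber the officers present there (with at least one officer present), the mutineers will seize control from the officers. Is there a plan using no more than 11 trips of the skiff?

Yes

Yes — this plan uses 11 crossings (≤ 11):
1. 2 mutineers → the island.  (the mainland: 5O 3M; the island: 0O 2M)
2. 1 mutineer ← the mainland.  (the mainland: 5O 4M; the island: 0O 1M)
3. 3 mutineers → the island.  (the mainland: 5O 1M; the island: 0O 4M)
4. 1 mutineer ← the mainland.  (the mainland: 5O 2M; the island: 0O 3M)
5. 3 officers → the island.  (the mainland: 2O 2M; the island: 3O 3M)
6. 1 officer and 1 mutineer ← the mainland.  (the mainland: 3O 3M; the island: 2O 2M)
7. 3 officers → the island.  (the mainland: 0O 3M; the island: 5O 2M)
8. 1 mutineer ← the mainland.  (the mainland: 0O 4M; the island: 5O 1M)
9. 2 mutineers → the island.  (the mainland: 0O 2M; the island: 5O 3M)
10. 1 mutineer ← the mainland.  (the mainland: 0O 3M; the island: 5O 2M)
11. 3 mutineers → the island.  (the mainland: 0O 0M; the island: 5O 5M)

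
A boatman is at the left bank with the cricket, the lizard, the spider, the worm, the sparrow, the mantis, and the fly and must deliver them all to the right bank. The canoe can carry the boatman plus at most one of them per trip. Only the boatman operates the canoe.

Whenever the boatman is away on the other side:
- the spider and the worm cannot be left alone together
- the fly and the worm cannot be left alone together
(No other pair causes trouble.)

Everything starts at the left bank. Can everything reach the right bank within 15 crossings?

Yes

Yes — this plan uses 15 crossings (≤ 15):
1. Boatman goes to the right bank with the worm.
2. Boatman goes back to the left bank alone.
3. Boatman goes to the right bank with the cricket.
4. Boatman goes back to the left bank alone.
5. Boatman goes to the right bank with the lizard.
6. Boatman goes back to the left bank alone.
7. Boatman goes to the right bank with the spider.
8. Boatman goes back to the left bank with the worm.
9. Boatman goes to the right bank with the fly.
10. Boatman goes back to the left bank alone.
11. Boatman goes to the right bank with the sparrow.
12. Boatman goes back to the left bank alone.
13. Boatman goes to the right bank with the mantis.
14. Boatman goes back to the left bank alone.
15. Boatman goes to the right bank with the worm.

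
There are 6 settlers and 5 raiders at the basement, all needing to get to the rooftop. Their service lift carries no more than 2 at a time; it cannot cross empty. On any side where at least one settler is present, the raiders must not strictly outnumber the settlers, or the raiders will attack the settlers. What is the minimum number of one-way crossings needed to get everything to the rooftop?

Counting alone: each trip to the rooftop takes at most 2 across and each return brings at least 1 back, so after t trips out (and t−1 returns) at most 2t − (t−1) of the 11 are across; that first reaches 11 at t = 10, so at least 19 crossings are needed.
The plan below uses exactly 19 crossings, so it is optimal:
1. 2 raiders → the rooftop.  (the basement: 6S 3R; the rooftop: 0S 2R)
2. 1 raider ← the basement.  (the basement: 6S 4R; the rooftop: 0S 1R)
3. 2 raiders → the rooftop.  (the basement: 6S 2R; the rooftop: 0S 3R)
4. 1 raider ← the basement.  (the basement: 6S 3R; the rooftop: 0S 2R)
5. 2 settlers → the rooftop.  (the basement: 4S 3R; the rooftop: 2S 2R)
6. 1 raider ← the basement.  (the basement: 4S 4R; the rooftop: 2S 1R)
7. 1 settler and 1 raider → the rooftop.  (the basement: 3S 3R; the rooftop: 3S 2R)
8. 1 settler ← the basement.  (the basement: 4S 3R; the rooftop: 2S 2R)
9. 1 settler and 1 raider → the rooftop.  (the basement: 3S 2R; the rooftop: 3S 3R)
10. 1 raider ← the basement.  (the basement: 3S 3R; the rooftop: 3S 2R)
11. 1 settler and 1 raider → the rooftop.  (the basement: 2S 2R; the rooftop: 4S 3R)
12. 1 settler ← the basement.  (the basement: 3S 2R; the rooftop: 3S 3R)
13. 1 settler and 1 raider → the rooftop.  (the basement: 2S 1R; the rooftop: 4S 4R)
14. 1 raider ← the basement.  (the basement: 2S 2R; the rooftop: 4S 3R)
15. 1 settler and 1 raider → the rooftop.  (the basement: 1S 1R; the rooftop: 5S 4R)
16. 1 settler ← the basement.  (the basement: 2S 1R; the rooftop: 4S 4R)
17. 1 settler and 1 raider → the rooftop.  (the basement: 1S 0R; the rooftop: 5S 5R)
18. 1 raider ← the basement.  (the basement: 1S 1R; the rooftop: 5S 4R)
19. 1 settler and 1 raider → the rooftop.  (the basement: 0S 0R; the rooftop: 6S 5R)

19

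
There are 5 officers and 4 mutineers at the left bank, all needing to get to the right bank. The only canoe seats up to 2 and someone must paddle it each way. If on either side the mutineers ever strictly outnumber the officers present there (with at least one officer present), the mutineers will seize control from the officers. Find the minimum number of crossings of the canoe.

Counting alone: each trip to the right bank takes at most 2 across and each return brings at least 1 back, so after t trips out (and t−1 returns) at most 2t − (t−1) of the 9 are across; that first reaches 9 at t = 8, so at least 15 crossings are needed.
The plan below uses exactly 15 crossings, so it is optimal:
1. 2 mutineers → the right bank.  (the left bank: 5O 2M; the right bank: 0O 2M)
2. 1 mutineer ← the left bank.  (the left bank: 5O 3M; the right bank: 0O 1M)
3. 2 mutineers → the right bank.  (the left bank: 5O 1M; the right bank: 0O 3M)
4. 1 mutineer ← the left bank.  (the left bank: 5O 2M; the right bank: 0O 2M)
5. 2 officers → the right bank.  (the left bank: 3O 2M; the right bank: 2O 2M)
6. 1 mutineer ← the left bank.  (the left bank: 3O 3M; the right bank: 2O 1M)
7. 1 officer and 1 mutineer → the right bank.  (the left bank: 2O 2M; the right bank: 3O 2M)
8. 1 officer ← the left bank.  (the left bank: 3O 2M; the right bank: 2O 2M)
9. 1 officer and 1 mutineer → the right bank.  (the left bank: 2O 1M; the right bank: 3O 3M)
10. 1 mutineer ← the left bank.  (the left bank: 2O 2M; the right bank: 3O 2M)
11. 1 officer and 1 mutineer → the right bank.  (the left bank: 1O 1M; the right bank: 4O 3M)
12. 1 officer ← the left bank.  (the left bank: 2O 1M; the right bank: 3O 3M)
13. 1 officer and 1 mutineer → the right bank.  (the left bank: 1O 0M; the right bank: 4O 4M)
14. 1 mutineer ← the left bank.  (the left bank: 1O 1M; the right bank: 4O 3M)
15. 1 officer and 1 mutineer → the right bank.  (the left bank: 0O 0M; the right bank: 5O 4M)

15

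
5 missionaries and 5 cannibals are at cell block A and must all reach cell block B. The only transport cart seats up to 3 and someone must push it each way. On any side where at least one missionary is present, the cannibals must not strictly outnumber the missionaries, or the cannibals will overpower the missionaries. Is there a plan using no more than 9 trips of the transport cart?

No

Counting alone: each trip to cell block B takes at most 3 across and each return brings at least 1 back, so after t trips out (and t−1 returns) at most 3t − (t−1) of the 10 are across; that first reaches 10 at t = 5, so at least 9 crossings are needed.
The safety rule pushes this higher. Following every safe sequence of crossings, the most of the 10 that can be at cell block B as the transport cart arrives there on crossing 9 is 9 — never all 10.
So the move cannot be finished within 9 crossings. (The shortest complete plan takes 11:)
1. 2 cannibals → cell block B.  (cell block A: 5M 3C; cell block B: 0M 2C)
2. 1 cannibal ← cell block A.  (cell block A: 5M 4C; cell block B: 0M 1C)
3. 3 cannibals → cell block B.  (cell block A: 5M 1C; cell block B: 0M 4C)
4. 1 cannibal ← cell block A.  (cell block A: 5M 2C; cell block B: 0M 3C)
5. 3 missionaries → cell block B.  (cell block A: 2M 2C; cell block B: 3M 3C)
6. 1 missionary and 1 cannibal ← cell block A.  (cell block A: 3M 3C; cell block B: 2M 2C)
7. 3 missionaries → cell block B.  (cell block A: 0M 3C; cell block B: 5M 2C)
8. 1 cannibal ← cell block A.  (cell block A: 0M 4C; cell block B: 5M 1C)
9. 2 cannibals → cell block B.  (cell block A: 0M 2C; cell block B: 5M 3C)
10. 1 cannibal ← cell block A.  (cell block A: 0M 3C; cell block B: 5M 2C)
11. 3 cannibals → cell block B.  (cell block A: 0M 0C; cell block B: 5M 5C)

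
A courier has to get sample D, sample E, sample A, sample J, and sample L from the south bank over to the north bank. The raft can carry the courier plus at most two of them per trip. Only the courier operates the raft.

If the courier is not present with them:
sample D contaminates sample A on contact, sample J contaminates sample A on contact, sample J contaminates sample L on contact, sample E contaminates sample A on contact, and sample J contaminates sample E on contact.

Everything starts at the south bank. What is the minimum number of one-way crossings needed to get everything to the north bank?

7

Counting alone: the courier can take at most 2 across per trip to the north bank, so moving all 5 needs at least 3 loaded trips out, with a return between consecutive ones — at least 5 crossings.
The safety rule pushes this higher. Following every safe sequence of crossings, the most of the 5 that can be at the north bank as the raft arrives there on crossing 5 is 4 — never all 5.
So no plan with fewer than 7 crossings exists, and this one achieves 7:
1. Courier goes to the north bank with sample A and sample J.  [the south bank: sample D, sample E, sample L | the north bank: sample A, sample J]
2. Courier goes back to the south bank with sample A.  [the south bank: sample A, sample D, sample E, sample L | the north bank: sample J]
3. Courier goes to the north bank with sample D and sample E.  [the south bank: sample A, sample L | the north bank: sample D, sample E, sample J]
4. Courier goes back to the south bank with sample E.  [the south bank: sample A, sample E, sample L | the north bank: sample D, sample J]
5. Courier goes to the north bank with sample E and sample L.  [the south bank: sample A | the north bank: sample D, sample E, sample J, sample L]
6. Courier goes back to the south bank with sample J.  [the south bank: sample A, sample J | the north bank: sample D, sample E, sample L]
7. Courier goes to the north bank with sample A and sample J.  [the south bank: — | the north bank: sample A, sample D, sample E, sample J, sample L]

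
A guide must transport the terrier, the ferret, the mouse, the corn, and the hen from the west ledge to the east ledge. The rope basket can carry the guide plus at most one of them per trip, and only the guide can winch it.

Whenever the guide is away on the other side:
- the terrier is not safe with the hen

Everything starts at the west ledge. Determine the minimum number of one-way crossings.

9

Counting alone: the guide can take at most 1 across per trip to the east ledge, so moving all 5 needs at least 5 loaded trips out, with a return between consecutive ones — at least 9 crossings.
The plan below uses exactly 9 crossings, so it is optimal:
1. Guide goes to the east ledge with the terrier.
2. Guide goes back to the west ledge alone.
3. Guide goes to the east ledge with the ferret.
4. Guide goes back to the west ledge alone.
5. Guide goes to the east ledge with the mouse.
6. Guide goes back to the west ledge alone.
7. Guide goes to the east ledge with the corn.
8. Guide goes back to the west ledge alone.
9. Guide goes to the east ledge with the hen.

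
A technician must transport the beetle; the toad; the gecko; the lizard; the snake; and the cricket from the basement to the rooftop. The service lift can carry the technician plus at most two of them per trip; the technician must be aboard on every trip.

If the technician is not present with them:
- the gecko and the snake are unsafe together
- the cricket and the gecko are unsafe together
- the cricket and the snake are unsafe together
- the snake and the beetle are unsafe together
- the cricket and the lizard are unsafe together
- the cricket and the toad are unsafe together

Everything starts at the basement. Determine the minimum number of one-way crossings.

9

Counting alone: the technician can take at most 2 across per trip to the rooftop, so moving all 6 needs at least 3 loaded trips out, with a return between consecutive ones — at least 5 crossings.
The safety rule pushes this higher. Following every safe sequence of crossings, the most of the 6 that can be at the rooftop as the service lift arrives there on crossings 5, 7 is 4, 5 respectively — never all 6.
So no plan with fewer than 9 crossings exists, and this one achieves 9:
1. Technician goes to the rooftop with the cricket and the snake.  [the basement: the beetle, the gecko, the lizard, the toad | the rooftop: the cricket, the snake]
2. Technician goes back to the basement with the snake.  [the basement: the beetle, the gecko, the lizard, the snake, the toad | the rooftop: the cricket]
3. Technician goes to the rooftop with the beetle and the gecko.  [the basement: the lizard, the snake, the toad | the rooftop: the beetle, the cricket, the gecko]
4. Technician goes back to the basement with the gecko.  [the basement: the gecko, the lizard, the snake, the toad | the rooftop: the beetle, the cricket]
5. Technician goes to the rooftop with the gecko and the toad.  [the basement: the lizard, the snake | the rooftop: the beetle, the cricket, the gecko, the toad]
6. Technician goes back to the basement with the cricket.  [the basement: the cricket, the lizard, the snake | the rooftop: the beetle, the gecko, the toad]
7. Technician goes to the rooftop with the lizard and the snake.  [the basement: the cricket | the rooftop: the beetle, the gecko, the lizard, the snake, the toad]
8. Technician goes back to the basement with the snake.  [the basement: the cricket, the snake | the rooftop: the beetle, the gecko, the lizard, the toad]
9. Technician goes to the rooftop with the cricket and the snake.  [the basement: — | the rooftop: the beetle, the cricket, the gecko, the lizard, the snake, the toad]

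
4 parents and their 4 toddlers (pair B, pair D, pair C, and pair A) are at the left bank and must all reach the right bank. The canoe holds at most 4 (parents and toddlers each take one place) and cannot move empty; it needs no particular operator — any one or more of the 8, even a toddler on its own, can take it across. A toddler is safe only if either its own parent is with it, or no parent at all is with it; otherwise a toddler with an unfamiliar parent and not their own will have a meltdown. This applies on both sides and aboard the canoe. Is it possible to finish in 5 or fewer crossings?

Yes — this plan uses 5 crossings (≤ 5):
1. parent B and toddler B cross → the right bank.
2. parent B crosses ← the left bank.
3. parent A, parent B, parent C, and parent D cross → the right bank.
4. toddler B crosses ← the left bank.
5. toddler A, toddler B, toddler C, and toddler D cross → the right bank.

Yes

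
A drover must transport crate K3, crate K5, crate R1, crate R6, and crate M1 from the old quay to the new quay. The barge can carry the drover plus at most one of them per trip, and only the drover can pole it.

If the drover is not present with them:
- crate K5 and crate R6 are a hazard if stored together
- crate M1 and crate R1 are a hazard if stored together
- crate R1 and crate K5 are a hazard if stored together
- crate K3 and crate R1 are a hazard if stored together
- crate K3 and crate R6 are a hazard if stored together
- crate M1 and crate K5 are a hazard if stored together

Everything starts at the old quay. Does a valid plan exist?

No

Whatever the first load, the items left behind include a forbidden pair without the drover. No opening move is safe, so no plan exists.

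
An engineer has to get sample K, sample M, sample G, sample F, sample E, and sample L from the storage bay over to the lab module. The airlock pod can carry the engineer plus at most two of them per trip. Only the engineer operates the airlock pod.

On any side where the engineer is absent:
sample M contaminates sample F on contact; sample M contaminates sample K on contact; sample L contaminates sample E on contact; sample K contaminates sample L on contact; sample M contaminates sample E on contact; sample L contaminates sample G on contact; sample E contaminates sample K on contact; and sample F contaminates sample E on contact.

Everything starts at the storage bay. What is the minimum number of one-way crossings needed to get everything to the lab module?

impossible

Whatever the first load, the items left behind include a forbidden pair without the engineer. No opening move is safe, so no plan exists.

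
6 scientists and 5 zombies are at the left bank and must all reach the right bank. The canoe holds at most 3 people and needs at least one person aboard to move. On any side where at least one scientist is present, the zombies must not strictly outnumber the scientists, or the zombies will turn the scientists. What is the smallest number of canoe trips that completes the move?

Counting alone: each trip to the right bank takes at most 3 across and each return brings at least 1 back, so after t trips out (and t−1 returns) at most 3t − (t−1) of the 11 are across; that first reaches 11 at t = 5, so at least 9 crossings are needed.
The plan below uses exactly 9 crossings, so it is optimal:
1. 3 zombies → the right bank.  (the left bank: 6S 2Z; the right bank: 0S 3Z)
2. 1 zombie ← the left bank.  (the left bank: 6S 3Z; the right bank: 0S 2Z)
3. 3 scientists → the right bank.  (the left bank: 3S 3Z; the right bank: 3S 2Z)
4. 1 scientist ← the left bank.  (the left bank: 4S 3Z; the right bank: 2S 2Z)
5. 2 scientists and 1 zombie → the right bank.  (the left bank: 2S 2Z; the right bank: 4S 3Z)
6. 1 scientist ← the left bank.  (the left bank: 3S 2Z; the right bank: 3S 3Z)
7. 2 scientists and 1 zombie → the right bank.  (the left bank: 1S 1Z; the right bank: 5S 4Z)
8. 1 scientist ← the left bank.  (the left bank: 2S 1Z; the right bank: 4S 4Z)
9. 2 scientists and 1 zombie → the right bank.  (the left bank: 0S 0Z; the right bank: 6S 5Z)

9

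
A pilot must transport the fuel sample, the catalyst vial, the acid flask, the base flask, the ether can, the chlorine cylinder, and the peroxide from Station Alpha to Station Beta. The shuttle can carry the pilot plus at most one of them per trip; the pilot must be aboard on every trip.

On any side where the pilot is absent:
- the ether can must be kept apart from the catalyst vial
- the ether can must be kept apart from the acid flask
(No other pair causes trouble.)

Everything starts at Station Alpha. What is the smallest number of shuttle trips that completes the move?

Counting alone: the pilot can take at most 1 across per trip to Station Beta, so moving all 7 needs at least 7 loaded trips out, with a return between consecutive ones — at least 13 crossings.
The safety rule pushes this higher. Following every safe sequence of crossings, the most of the 7 that can be at Station Beta as the shuttle arrives there on crossing 13 is 6 — never all 7.
So no plan with fewer than 15 crossings exists, and this one achieves 15:
1. Pilot goes to Station Beta with the ether can.  [Station Alpha: the acid flask, the base flask, the catalyst vial, the chlorine cylinder, the fuel sample, the peroxide | Station Beta: the ether can]
2. Pilot goes back to Station Alpha alone.  [Station Alpha: the acid flask, the base flask, the catalyst vial, the chlorine cylinder, the fuel sample, the peroxide | Station Beta: the ether can]
3. Pilot goes to Station Beta with the fuel sample.  [Station Alpha: the acid flask, the base flask, the catalyst vial, the chlorine cylinder, the peroxide | Station Beta: the ether can, the fuel sample]
4. Pilot goes back to Station Alpha alone.  [Station Alpha: the acid flask, the base flask, the catalyst vial, the chlorine cylinder, the peroxide | Station Beta: the ether can, the fuel sample]
5. Pilot goes to Station Beta with the catalyst vial.  [Station Alpha: the acid flask, the base flask, the chlorine cylinder, the peroxide | Station Beta: the catalyst vial, the ether can, the fuel sample]
6. Pilot goes back to Station Alpha with the ether can.  [Station Alpha: the acid flask, the base flask, the chlorine cylinder, the ether can, the peroxide | Station Beta: the catalyst vial, the fuel sample]
7. Pilot goes to Station Beta with the acid flask.  [Station Alpha: the base flask, the chlorine cylinder, the ether can, the peroxide | Station Beta: the acid flask, the catalyst vial, the fuel sample]
8. Pilot goes back to Station Alpha alone.  [Station Alpha: the base flask, the chlorine cylinder, the ether can, the peroxide | Station Beta: the acid flask, the catalyst vial, the fuel sample]
9. Pilot goes to Station Beta with the base flask.  [Station Alpha: the chlorine cylinder, the ether can, the peroxide | Station Beta: the acid flask, the base flask, the catalyst vial, the fuel sample]
10. Pilot goes back to Station Alpha alone.  [Station Alpha: the chlorine cylinder, the ether can, the peroxide | Station Beta: the acid flask, the base flask, the catalyst vial, the fuel sample]
11. Pilot goes to Station Beta with the chlorine cylinder.  [Station Alpha: the ether can, the peroxide | Station Beta: the acid flask, the base flask, the catalyst vial, the chlorine cylinder, the fuel sample]
12. Pilot goes back to Station Alpha alone.  [Station Alpha: the ether can, the peroxide | Station Beta: the acid flask, the base flask, the catalyst vial, the chlorine cylinder, the fuel sample]
13. Pilot goes to Station Beta with the peroxide.  [Station Alpha: the ether can | Station Beta: the acid flask, the base flask, the catalyst vial, the chlorine cylinder, the fuel sample, the peroxide]
14. Pilot goes back to Station Alpha alone.  [Station Alpha: the ether can | Station Beta: the acid flask, the base flask, the catalyst vial, the chlorine cylinder, the fuel sample, the peroxide]
15. Pilot goes to Station Beta with the ether can.  [Station Alpha: — | Station Beta: the acid flask, the base flask, the catalyst vial, the chlorine cylinder, the ether can, the fuel sample, the peroxide]

15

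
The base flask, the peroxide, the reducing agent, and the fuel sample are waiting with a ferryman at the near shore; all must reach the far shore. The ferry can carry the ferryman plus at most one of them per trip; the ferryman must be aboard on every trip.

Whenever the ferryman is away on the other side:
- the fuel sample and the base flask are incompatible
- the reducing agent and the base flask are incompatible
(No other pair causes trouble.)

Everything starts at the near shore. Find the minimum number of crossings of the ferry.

9

Counting alone: the ferryman can take at most 1 across per trip to the far shore, so moving all 4 needs at least 4 loaded trips out, with a return between consecutive ones — at least 7 crossings.
The safety rule pushes this higher. Following every safe sequence of crossings, the most of the 4 that can be at the far shore as the ferry arrives there on crossing 7 is 3 — never all 4.
So no plan with fewer than 9 crossings exists, and this one achieves 9:
1. Ferryman goes to the far shore with the base flask.
2. Ferryman goes back to the near shore alone.
3. Ferryman goes to the far shore with the peroxide.
4. Ferryman goes back to the near shore alone.
5. Ferryman goes to the far shore with the reducing agent.
6. Ferryman goes back to the near shore with the base flask.
7. Ferryman goes to the far shore with the fuel sample.
8. Ferryman goes back to the near shore alone.
9. Ferryman goes to the far shore with the base flask.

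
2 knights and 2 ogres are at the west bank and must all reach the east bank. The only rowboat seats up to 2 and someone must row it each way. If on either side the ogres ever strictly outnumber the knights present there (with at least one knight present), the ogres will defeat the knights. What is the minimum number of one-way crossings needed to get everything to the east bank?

5

Counting alone: each trip to the east bank takes at most 2 across and each return brings at least 1 back, so after t trips out (and t−1 returns) at most 2t − (t−1) of the 4 are across; that first reaches 4 at t = 3, so at least 5 crossings are needed.
The plan below uses exactly 5 crossings, so it is optimal:
1. 2 ogres → the east bank.  (the west bank: 2K 0O; the east bank: 0K 2O)
2. 1 ogre ← the west bank.  (the west bank: 2K 1O; the east bank: 0K 1O)
3. 2 knights → the east bank.  (the west bank: 0K 1O; the east bank: 2K 1O)
4. 1 ogre ← the west bank.  (the west bank: 0K 2O; the east bank: 2K 0O)
5. 2 ogres → the east bank.  (the west bank: 0K 0O; the east bank: 2K 2O)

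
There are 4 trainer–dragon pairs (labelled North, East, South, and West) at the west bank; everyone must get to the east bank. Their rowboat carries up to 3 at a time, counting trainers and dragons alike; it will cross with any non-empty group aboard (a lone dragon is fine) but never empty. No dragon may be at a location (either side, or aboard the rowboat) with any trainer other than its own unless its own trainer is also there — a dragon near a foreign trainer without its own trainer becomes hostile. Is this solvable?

Yes

1. dragon North and trainer North cross → the east bank.
2. trainer North crosses ← the west bank.
3. dragon East, trainer East, and trainer North cross → the east bank.
4. dragon North and trainer North cross ← the west bank.
5. trainer North, trainer South, and trainer West cross → the east bank.
6. dragon East crosses ← the west bank.
7. dragon East and dragon North cross → the east bank.
8. dragon North crosses ← the west bank.
9. dragon North, dragon South, and dragon West cross → the east bank.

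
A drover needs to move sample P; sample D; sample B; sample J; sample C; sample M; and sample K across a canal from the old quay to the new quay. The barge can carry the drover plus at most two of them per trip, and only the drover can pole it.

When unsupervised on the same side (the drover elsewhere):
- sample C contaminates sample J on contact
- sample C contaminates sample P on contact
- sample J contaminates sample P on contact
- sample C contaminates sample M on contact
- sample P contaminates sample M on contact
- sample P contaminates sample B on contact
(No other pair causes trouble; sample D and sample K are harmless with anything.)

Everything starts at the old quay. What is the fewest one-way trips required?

11

Counting alone: the drover can take at most 2 across per trip to the new quay, so moving all 7 needs at least 4 loaded trips out, with a return between consecutive ones — at least 7 crossings.
The safety rule pushes this higher. Following every safe sequence of crossings, the most of the 7 that can be at the new quay as the barge arrives there on crossings 7, 9 is 5, 6 respectively — never all 7.
So no plan with fewer than 11 crossings exists, and this one achieves 11:
1. Drover goes to the new quay with sample C and sample P.
2. Drover goes back to the old quay with sample P.
3. Drover goes to the new quay with sample D and sample P.
4. Drover goes back to the old quay with sample P.
5. Drover goes to the new quay with sample B and sample P.
6. Drover goes back to the old quay with sample P.
7. Drover goes to the new quay with sample K and sample P.
8. Drover goes back to the old quay with sample P.
9. Drover goes to the new quay with sample J and sample M.
10. Drover goes back to the old quay with sample C.
11. Drover goes to the new quay with sample C and sample P.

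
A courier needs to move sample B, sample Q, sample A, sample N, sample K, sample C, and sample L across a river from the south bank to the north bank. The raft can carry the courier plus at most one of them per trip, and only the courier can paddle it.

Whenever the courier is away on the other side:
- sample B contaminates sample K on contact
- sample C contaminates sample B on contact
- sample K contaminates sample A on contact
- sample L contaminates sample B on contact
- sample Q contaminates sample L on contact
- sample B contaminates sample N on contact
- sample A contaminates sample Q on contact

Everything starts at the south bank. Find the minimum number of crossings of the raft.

Whatever the first load, the items left behind include a forbidden pair without the courier. No opening move is safe, so no plan exists.

impossible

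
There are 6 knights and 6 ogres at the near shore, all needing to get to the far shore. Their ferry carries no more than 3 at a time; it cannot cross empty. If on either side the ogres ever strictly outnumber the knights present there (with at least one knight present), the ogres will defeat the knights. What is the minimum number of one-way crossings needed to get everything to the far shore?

Following every safe sequence of crossings from the start, the most of the 12 that can be at the far shore as the ferry arrives there on crossings 1, 3, 5 is 3, 5, 6 respectively; the best ever achieved is 6 of 12.
From crossing 7 on, no configuration arises that was not already reachable earlier: only 17 distinct safe configurations (who is on which side, and where the ferry is) can ever be reached, none of them has everyone across, and every continuation just revisits them. They are: 0 knights + 0 ogres across (ferry back at the start); 0 knights + 1 ogre across (ferry there); 0 knights + 1 ogre across (ferry back at the start); 0 knights + 2 ogres across (ferry there); 0 knights + 2 ogres across (ferry back at the start); 0 knights + 3 ogres across (ferry there); 0 knights + 3 ogres across (ferry back at the start); 0 knights + 4 ogres across (ferry there); 0 knights + 4 ogres across (ferry back at the start); 0 knights + 5 ogres across (ferry there); 0 knights + 5 ogres across (ferry back at the start); 0 knights + 6 ogres across (ferry there); 1 knight + 1 ogre across (ferry there); 1 knight + 1 ogre across (ferry back at the start); 2 knights + 2 ogres across (ferry there); 2 knights + 2 ogres across (ferry back at the start); 3 knights + 3 ogres across (ferry there). So no valid plan exists.

impossible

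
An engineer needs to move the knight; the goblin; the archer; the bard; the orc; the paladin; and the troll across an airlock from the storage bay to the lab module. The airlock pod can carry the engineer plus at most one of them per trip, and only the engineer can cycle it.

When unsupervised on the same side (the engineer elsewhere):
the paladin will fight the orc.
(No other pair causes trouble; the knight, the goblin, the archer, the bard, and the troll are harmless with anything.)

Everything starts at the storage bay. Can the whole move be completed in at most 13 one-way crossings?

Yes

Yes — this plan uses 13 crossings (≤ 13):
1. Engineer goes to the lab module with the orc.  [the storage bay: the archer, the bard, the goblin, the knight, the paladin, the troll | the lab module: the orc]
2. Engineer goes back to the storage bay alone.  [the storage bay: the archer, the bard, the goblin, the knight, the paladin, the troll | the lab module: the orc]
3. Engineer goes to the lab module with the knight.  [the storage bay: the archer, the bard, the goblin, the paladin, the troll | the lab module: the knight, the orc]
4. Engineer goes back to the storage bay alone.  [the storage bay: the archer, the bard, the goblin, the paladin, the troll | the lab module: the knight, the orc]
5. Engineer goes to the lab module with the goblin.  [the storage bay: the archer, the bard, the paladin, the troll | the lab module: the goblin, the knight, the orc]
6. Engineer goes back to the storage bay alone.  [the storage bay: the archer, the bard, the paladin, the troll | the lab module: the goblin, the knight, the orc]
7. Engineer goes to the lab module with the archer.  [the storage bay: the bard, the paladin, the troll | the lab module: the archer, the goblin, the knight, the orc]
8. Engineer goes back to the storage bay alone.  [the storage bay: the bard, the paladin, the troll | the lab module: the archer, the goblin, the knight, the orc]
9. Engineer goes to the lab module with the bard.  [the storage bay: the paladin, the troll | the lab module: the archer, the bard, the goblin, the knight, the orc]
10. Engineer goes back to the storage bay alone.  [the storage bay: the paladin, the troll | the lab module: the archer, the bard, the goblin, the knight, the orc]
11. Engineer goes to the lab module with the troll.  [the storage bay: the paladin | the lab module: the archer, the bard, the goblin, the knight, the orc, the troll]
12. Engineer goes back to the storage bay alone.  [the storage bay: the paladin | the lab module: the archer, the bard, the goblin, the knight, the orc, the troll]
13. Engineer goes to the lab module with the paladin.  [the storage bay: — | the lab module: the archer, the bard, the goblin, the knight, the orc, the paladin, the troll]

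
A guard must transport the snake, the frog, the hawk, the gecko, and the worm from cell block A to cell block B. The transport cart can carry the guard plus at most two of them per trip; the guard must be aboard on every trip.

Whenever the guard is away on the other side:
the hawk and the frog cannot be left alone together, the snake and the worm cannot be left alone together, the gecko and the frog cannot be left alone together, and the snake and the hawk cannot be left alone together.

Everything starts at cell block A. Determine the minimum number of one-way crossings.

Counting alone: the guard can take at most 2 across per trip to cell block B, so moving all 5 needs at least 3 loaded trips out, with a return between consecutive ones — at least 5 crossings.
The safety rule pushes this higher. Following every safe sequence of crossings, the most of the 5 that can be at cell block B as the transport cart arrives there on crossing 5 is 4 — never all 5.
So no plan with fewer than 7 crossings exists, and this one achieves 7:
1. Guard goes to cell block B with the frog and the snake.  [cell block A: the gecko, the hawk, the worm | cell block B: the frog, the snake]
2. Guard goes back to cell block A alone.  [cell block A: the gecko, the hawk, the worm | cell block B: the frog, the snake]
3. Guard goes to cell block B with the hawk.  [cell block A: the gecko, the worm | cell block B: the frog, the hawk, the snake]
4. Guard goes back to cell block A with the frog and the snake.  [cell block A: the frog, the gecko, the snake, the worm | cell block B: the hawk]
5. Guard goes to cell block B with the gecko and the worm.  [cell block A: the frog, the snake | cell block B: the gecko, the hawk, the worm]
6. Guard goes back to cell block A alone.  [cell block A: the frog, the snake | cell block B: the gecko, the hawk, the worm]
7. Guard goes to cell block B with the frog and the snake.  [cell block A: — | cell block B: the frog, the gecko, the hawk, the snake, the worm]

7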